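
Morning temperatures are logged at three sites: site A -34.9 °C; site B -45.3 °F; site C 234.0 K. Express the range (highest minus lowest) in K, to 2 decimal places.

site B: -45.3 °F = -42.944 °C.
site C: 234.0 K = -39.150 °C.
Spread: (-34.900) − (-42.944) = 8.044 °C.

8.04 K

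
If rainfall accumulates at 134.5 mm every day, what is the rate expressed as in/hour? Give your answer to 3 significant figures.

134.5 mm/day × 0.0393701 in/mm × 0.0416667 day/hour = 0.221 in/hour.

0.221 in/hour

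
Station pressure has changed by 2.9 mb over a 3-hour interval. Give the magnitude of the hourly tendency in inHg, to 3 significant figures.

0.0285 inHg per hour

2.9 mb / 3 h × 0.02953 inHg/mb = 0.0285 inHg/h.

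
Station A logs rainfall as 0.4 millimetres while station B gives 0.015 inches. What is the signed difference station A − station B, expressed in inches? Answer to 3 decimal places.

station A: 0.4 mm = 0.01575 in.
Difference: 0.01575 − 0.01500 = 0.001 in.

0.001 in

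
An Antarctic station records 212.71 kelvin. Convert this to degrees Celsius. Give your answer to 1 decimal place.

°C = 212.71 − 273.15 = -60.4 °C.

-60.4 °C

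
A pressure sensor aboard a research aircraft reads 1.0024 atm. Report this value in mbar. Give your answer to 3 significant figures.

1 atm = 1013.25 mb, so 1.0024 × 1013.25 = 1020 mb.

1020 mb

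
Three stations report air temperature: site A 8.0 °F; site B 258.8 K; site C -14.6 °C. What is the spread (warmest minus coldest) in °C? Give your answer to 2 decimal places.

site A: 8.0 °F = -13.333 °C.
site B: 258.8 K = -14.350 °C.
Spread: (-13.333) − (-14.600) = 1.267 °C.

1.27 °C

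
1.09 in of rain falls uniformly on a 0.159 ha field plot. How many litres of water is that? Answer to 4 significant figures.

44020 litres

Depth: 1.09 in × 25.4 = 27.686 mm.
Area: 0.159 ha = 1590 m².
1 mm over 1 m² is 1 L, so volume = 27.686 × 1590 = 44020.74 L ≈ 44020 L.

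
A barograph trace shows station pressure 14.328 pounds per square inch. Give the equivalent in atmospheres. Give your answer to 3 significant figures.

1 psi = 0.068046 atm, so 14.328 × 0.068046 = 0.975 atm.

0.975 atm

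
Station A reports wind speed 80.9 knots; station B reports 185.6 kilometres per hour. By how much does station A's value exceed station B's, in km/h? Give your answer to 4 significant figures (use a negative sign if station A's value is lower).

-35.77 km/h

station A: 80.9 kt = 149.8268 km/h.
Difference: 149.8268 − 185.6000 = -35.77 km/h.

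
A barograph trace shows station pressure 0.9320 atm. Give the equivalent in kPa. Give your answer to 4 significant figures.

1 atm = 101.325 kPa, so 0.9320 × 101.325 = 94.43 kPa.

94.43 kPa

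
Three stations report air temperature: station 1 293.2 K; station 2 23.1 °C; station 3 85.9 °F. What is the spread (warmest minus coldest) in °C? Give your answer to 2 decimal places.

9.89 °C

station 1: 293.2 K = 20.050 °C.
station 3: 85.9 °F = 29.944 °C.
Spread: 29.944 − 20.050 = 9.894 °C.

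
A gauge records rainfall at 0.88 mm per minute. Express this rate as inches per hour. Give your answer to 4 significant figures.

2.079 in/hour

0.88 mm/minute × 0.0393701 in/mm × 60 minute/hour = 2.079 in/hour.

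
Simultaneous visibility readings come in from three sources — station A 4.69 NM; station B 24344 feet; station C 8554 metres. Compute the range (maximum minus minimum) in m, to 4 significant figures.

station A: 4.69 nmi = 8685.88 m.
station B: 24344 ft = 7420.05 m.
Spread: 8685.88 − 7420.05 = 1266 m.

1266 m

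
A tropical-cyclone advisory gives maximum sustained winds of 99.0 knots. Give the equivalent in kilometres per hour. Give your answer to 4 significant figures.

1 kt = 1.852 km/h, so 99.0 × 1.852 = 183.3 km/h.

183.3 km/h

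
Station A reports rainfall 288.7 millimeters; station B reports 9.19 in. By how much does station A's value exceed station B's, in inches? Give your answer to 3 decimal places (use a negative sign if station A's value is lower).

station A: 288.7 mm = 11.36614 in.
Difference: 11.36614 − 9.19000 = 2.176 in.

2.176 in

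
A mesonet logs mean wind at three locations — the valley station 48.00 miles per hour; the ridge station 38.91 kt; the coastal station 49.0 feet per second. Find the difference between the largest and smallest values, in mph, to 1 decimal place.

the ridge station: 38.91 kt = 44.777 mph.
the coastal station: 49.0 ft/s = 33.409 mph.
Spread: 48.000 − 33.409 = 14.6 mph.

14.6 mph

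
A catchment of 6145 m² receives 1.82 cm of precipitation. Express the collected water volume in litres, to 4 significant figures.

Depth: 1.82 cm × 10 = 18.2 mm.
1 mm over 1 m² is 1 L, so volume = 18.2 × 6145 = 111839 L ≈ 111800 L.

111800 litres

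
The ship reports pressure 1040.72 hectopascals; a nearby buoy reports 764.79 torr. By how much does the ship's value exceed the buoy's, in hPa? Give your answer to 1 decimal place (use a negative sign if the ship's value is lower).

21.1 hPa

the buoy: 764.79 mmHg = 1019.636 hPa.
Difference: 1040.720 − 1019.636 = 21.1 hPa.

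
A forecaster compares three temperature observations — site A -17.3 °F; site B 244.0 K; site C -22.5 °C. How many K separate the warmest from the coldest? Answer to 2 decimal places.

6.65 K

site A: -17.3 °F = -27.389 °C.
site B: 244.0 K = -29.150 °C.
Spread: (-22.500) − (-29.150) = 6.650 °C.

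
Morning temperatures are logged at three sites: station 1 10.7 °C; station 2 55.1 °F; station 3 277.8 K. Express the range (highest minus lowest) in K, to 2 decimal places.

8.18 K

station 2: 55.1 °F = 12.833 °C.
station 3: 277.8 K = 4.650 °C.
Spread: 12.833 − 4.650 = 8.183 °C.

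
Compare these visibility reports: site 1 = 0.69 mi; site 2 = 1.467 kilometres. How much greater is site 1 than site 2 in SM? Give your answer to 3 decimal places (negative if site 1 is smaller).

-0.222 SM

site 2: 1.467 km = 0.91155 SM.
Difference: 0.69000 − 0.91155 = -0.222 SM.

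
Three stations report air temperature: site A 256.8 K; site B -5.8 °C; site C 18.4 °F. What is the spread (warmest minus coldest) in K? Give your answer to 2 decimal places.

10.55 K

site A: 256.8 K = -16.350 °C.
site C: 18.4 °F = -7.556 °C.
Spread: (-5.800) − (-16.350) = 10.550 °C.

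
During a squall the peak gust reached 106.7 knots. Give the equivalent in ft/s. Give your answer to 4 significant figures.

1 kt = 1.68781 ft/s, so 106.7 × 1.68781 = 180.1 ft/s.

180.1 ft/s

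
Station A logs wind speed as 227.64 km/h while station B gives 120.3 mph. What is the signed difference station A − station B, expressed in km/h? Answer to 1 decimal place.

station B: 120.3 mph = 193.604 km/h.
Difference: 227.640 − 193.604 = 34.0 km/h.

34.0 km/h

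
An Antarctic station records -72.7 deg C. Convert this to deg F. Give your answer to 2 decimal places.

-98.86 °F

°F = °C × 9/5 + 32 = -72.7 × 1.8 + 32 = -98.86 °F.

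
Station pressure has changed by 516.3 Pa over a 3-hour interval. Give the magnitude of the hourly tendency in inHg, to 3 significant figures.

516.3 Pa / 3 h × 0.0002953 inHg/Pa = 0.0508 inHg/h.

0.0508 inHg per hour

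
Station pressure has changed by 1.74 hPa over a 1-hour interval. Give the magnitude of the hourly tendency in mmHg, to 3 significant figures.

1.74 hPa / 1 h × 0.750062 mmHg/hPa = 1.31 mmHg/h.

1.31 mmHg per hour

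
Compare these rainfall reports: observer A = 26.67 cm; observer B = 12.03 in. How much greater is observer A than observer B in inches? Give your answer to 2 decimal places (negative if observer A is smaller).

-1.53 in

observer A: 26.67 cm = 10.5000 in.
Difference: 10.5000 − 12.0300 = -1.53 in.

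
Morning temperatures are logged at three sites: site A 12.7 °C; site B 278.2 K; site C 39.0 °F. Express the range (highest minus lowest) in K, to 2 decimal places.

8.81 K

site B: 278.2 K = 5.050 °C.
site C: 39.0 °F = 3.889 °C.
Spread: 12.700 − 3.889 = 8.811 °C.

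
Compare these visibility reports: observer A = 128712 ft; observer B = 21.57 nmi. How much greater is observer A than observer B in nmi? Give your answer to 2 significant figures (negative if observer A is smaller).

-0.39 nmi

observer A: 128712 ft = 21.1833 nmi.
Difference: 21.1833 − 21.5700 = -0.39 nmi.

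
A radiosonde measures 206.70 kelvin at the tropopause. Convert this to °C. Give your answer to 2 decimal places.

-66.45 °C

°C = 206.70 − 273.15 = -66.45 °C.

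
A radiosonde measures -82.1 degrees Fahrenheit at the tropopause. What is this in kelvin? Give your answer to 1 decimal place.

209.8 K

First to °C: -63.39 °C.
Then to K: 209.8 K.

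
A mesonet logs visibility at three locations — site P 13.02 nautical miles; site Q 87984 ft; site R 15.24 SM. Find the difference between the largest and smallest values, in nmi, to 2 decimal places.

1.46 nmi

site Q: 87984 ft = 14.4803 nmi.
site R: 15.24 SM = 13.2432 nmi.
Spread: 14.4803 − 13.0200 = 1.46 nmi.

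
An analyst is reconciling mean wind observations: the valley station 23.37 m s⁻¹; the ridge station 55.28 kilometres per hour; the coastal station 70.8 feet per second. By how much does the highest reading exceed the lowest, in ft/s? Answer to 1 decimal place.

the valley station: 23.37 m/s = 76.673 ft/s.
the ridge station: 55.28 km/h = 50.379 ft/s.
Spread: 76.673 − 50.379 = 26.3 ft/s.

26.3 ft/s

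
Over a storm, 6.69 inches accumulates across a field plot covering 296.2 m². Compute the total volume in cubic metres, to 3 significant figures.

Depth: 6.69 in × 25.4 = 169.926 mm.
1 mm over 1 m² is 1 L, so volume = 169.926 × 296.2 = 50332.081 L = 50.3 m³.

50.3 cubic metres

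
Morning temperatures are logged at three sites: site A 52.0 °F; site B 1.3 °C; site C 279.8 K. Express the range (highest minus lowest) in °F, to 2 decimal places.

17.66 °F

site A: 52.0 °F = 11.111 °C.
site C: 279.8 K = 6.650 °C.
Spread: 11.111 − 1.300 = 9.811 °C = 17.66 °F.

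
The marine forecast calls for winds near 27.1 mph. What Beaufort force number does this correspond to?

27.1 mph = 12.1 m/s, which is Beaufort 6 (strong breeze, 10.8–13.8 m/s).

Beaufort force 6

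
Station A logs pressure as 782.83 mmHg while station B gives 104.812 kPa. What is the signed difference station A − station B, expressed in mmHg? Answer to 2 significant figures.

station B: 104.812 kPa = 786.155 mmHg.
Difference: 782.830 − 786.155 = -3.3 mmHg.

-3.3 mmHg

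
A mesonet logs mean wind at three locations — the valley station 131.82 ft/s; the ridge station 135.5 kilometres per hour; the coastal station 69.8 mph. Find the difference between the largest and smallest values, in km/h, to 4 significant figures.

32.31 km/h

the valley station: 131.82 ft/s = 144.6434 km/h.
the coastal station: 69.8 mph = 112.3322 km/h.
Spread: 144.6434 − 112.3322 = 32.31 km/h.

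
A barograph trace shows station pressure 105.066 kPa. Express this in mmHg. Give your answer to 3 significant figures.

1 kPa = 7.50062 mmHg, so 105.066 × 7.50062 = 788 mmHg.

788 mmHg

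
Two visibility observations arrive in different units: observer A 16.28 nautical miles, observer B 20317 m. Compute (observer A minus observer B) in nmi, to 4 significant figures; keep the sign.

observer B: 20317 m = 10.97030 nmi.
Difference: 16.28000 − 10.97030 = 5.310 nmi.

5.310 nmi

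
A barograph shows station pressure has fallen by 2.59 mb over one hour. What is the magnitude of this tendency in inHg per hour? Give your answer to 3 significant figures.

2.59 mb / 1 h × 0.02953 inHg/mb = 0.0765 inHg/h.

0.0765 inHg per hour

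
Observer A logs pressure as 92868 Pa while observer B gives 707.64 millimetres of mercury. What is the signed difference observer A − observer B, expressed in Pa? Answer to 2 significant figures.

observer B: 707.64 mmHg = 94344.25 Pa.
Difference: 92868.00 − 94344.25 = -1500 Pa.

-1500 Pa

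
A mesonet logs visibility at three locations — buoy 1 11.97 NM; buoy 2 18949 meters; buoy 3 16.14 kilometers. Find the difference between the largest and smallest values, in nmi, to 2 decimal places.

buoy 2: 18949 m = 10.2316 nmi.
buoy 3: 16.14 km = 8.7149 nmi.
Spread: 11.9700 − 8.7149 = 3.26 nmi.

3.26 nmi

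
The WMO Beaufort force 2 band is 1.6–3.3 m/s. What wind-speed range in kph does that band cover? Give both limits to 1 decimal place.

1.6–3.3 m/s × 3.6 = 5.8–11.9 km/h.

5.8 to 11.9 km/h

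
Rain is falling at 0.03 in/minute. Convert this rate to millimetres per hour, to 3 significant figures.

45.7 mm/hour

0.03 in/minute × 25.4 mm/in × 60 minute/hour = 45.7 mm/hour.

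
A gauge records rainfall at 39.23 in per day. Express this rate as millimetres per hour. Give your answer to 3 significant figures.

41.5 mm/hour

39.23 in/day × 25.4 mm/in × 0.0416667 day/hour = 41.5 mm/hour.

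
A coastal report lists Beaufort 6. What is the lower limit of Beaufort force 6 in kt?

22 kt

Beaufort 6 (strong breeze) spans 22–27 knots.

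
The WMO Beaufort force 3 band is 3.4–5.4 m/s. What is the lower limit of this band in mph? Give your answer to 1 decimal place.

7.6 mph

3.4–5.4 m/s × 2.237 = 7.6–12.1 mph.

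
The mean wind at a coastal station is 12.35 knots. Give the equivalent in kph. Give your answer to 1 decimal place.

22.9 km/h

1 kt = 1.852 km/h, so 12.35 × 1.852 = 22.9 km/h.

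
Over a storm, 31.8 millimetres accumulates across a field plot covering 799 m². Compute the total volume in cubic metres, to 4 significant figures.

1 mm over 1 m² is 1 L, so volume = 31.8 × 799 = 25408.2 L = 25.41 m³.

25.41 cubic metres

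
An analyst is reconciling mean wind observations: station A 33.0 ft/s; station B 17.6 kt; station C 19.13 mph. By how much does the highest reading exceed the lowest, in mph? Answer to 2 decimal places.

station A: 33.0 ft/s = 22.5000 mph.
station B: 17.6 kt = 20.2537 mph.
Spread: 22.5000 − 19.1300 = 3.37 mph.

3.37 mph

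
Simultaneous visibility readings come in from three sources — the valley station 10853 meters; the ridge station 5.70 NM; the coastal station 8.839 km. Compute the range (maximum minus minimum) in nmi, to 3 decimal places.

1.087 nmi

the valley station: 10853 m = 5.86015 nmi.
the coastal station: 8.839 km = 4.77268 nmi.
Spread: 5.86015 − 4.77268 = 1.087 nmi.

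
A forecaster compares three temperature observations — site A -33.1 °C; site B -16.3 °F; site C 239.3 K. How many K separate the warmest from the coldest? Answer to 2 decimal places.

7.02 K

site B: -16.3 °F = -26.833 °C.
site C: 239.3 K = -33.850 °C.
Spread: (-26.833) − (-33.850) = 7.017 °C.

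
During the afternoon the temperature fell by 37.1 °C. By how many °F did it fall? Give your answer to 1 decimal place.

A change of 1 °C equals a change of 1.8 °F: Δ°F = 37.1 × 1.8 = 66.8 °F.

66.8 °F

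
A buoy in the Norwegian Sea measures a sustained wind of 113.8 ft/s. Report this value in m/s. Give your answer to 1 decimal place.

1 ft/s = 0.3048 m/s, so 113.8 × 0.3048 = 34.7 m/s.

34.7 m/s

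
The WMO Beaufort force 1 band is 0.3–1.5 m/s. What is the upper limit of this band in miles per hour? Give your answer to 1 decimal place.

0.3–1.5 m/s × 2.237 = 0.7–3.4 mph.

3.4 mph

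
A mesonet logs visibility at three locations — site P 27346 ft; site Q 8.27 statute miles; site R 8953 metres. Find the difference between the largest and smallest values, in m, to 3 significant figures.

site P: 27346 ft = 8335.06 m.
site Q: 8.27 SM = 13309.27 m.
Spread: 13309.27 − 8335.06 = 4970 m.

4970 m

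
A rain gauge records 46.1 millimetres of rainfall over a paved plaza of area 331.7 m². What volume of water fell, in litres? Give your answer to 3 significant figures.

1 mm over 1 m² is 1 L, so volume = 46.1 × 331.7 = 15291.37 L ≈ 15300 L.

15300 litres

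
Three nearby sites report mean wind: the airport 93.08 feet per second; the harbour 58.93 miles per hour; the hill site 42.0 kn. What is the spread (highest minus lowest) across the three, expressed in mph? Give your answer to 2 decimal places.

15.13 mph

the airport: 93.08 ft/s = 63.4636 mph.
the hill site: 42.0 kt = 48.3327 mph.
Spread: 63.4636 − 48.3327 = 15.13 mph.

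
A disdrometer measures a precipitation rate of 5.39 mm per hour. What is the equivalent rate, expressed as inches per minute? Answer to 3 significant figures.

0.00354 in/minute

5.39 mm/hour × 0.0393701 in/mm × 0.0166667 hour/minute = 0.00354 in/minute.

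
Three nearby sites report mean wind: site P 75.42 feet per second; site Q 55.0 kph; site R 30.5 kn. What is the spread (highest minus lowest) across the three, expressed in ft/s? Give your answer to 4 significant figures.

25.30 ft/s

site Q: 55.0 km/h = 50.1239 ft/s.
site R: 30.5 kt = 51.4782 ft/s.
Spread: 75.4200 − 50.1239 = 25.30 ft/s.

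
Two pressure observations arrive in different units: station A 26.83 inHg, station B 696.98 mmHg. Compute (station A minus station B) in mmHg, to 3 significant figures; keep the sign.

station A: 26.83 inHg = 681.482 mmHg.
Difference: 681.482 − 696.980 = -15.5 mmHg.

-15.5 mmHg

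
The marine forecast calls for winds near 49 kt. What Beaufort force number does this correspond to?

49 kt lies in the Beaufort 10 band (storm, 48–55 kt).

Beaufort force 10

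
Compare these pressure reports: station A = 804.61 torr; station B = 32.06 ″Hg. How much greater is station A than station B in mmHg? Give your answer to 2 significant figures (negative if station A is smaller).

-9.7 mmHg

station B: 32.06 inHg = 814.324 mmHg.
Difference: 804.610 − 814.324 = -9.7 mmHg.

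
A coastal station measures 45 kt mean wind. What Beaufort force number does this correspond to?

45 kt lies in the Beaufort 9 band (strong gale, 41–47 kt).

Beaufort force 9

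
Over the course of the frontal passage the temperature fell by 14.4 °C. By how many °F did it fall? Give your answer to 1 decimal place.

25.9 °F

Converting a difference, only the 9/5 scale factor applies: Δ°F = 14.4 × 1.8 = 25.9 °F.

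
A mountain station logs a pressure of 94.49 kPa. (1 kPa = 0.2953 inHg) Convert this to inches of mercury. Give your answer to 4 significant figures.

1 kPa = 0.2953 inHg, so 94.49 × 0.2953 = 27.90 inHg.

27.90 inHg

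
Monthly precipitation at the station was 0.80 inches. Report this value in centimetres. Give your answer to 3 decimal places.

2.032 cm

1 in = 2.54 cm, so 0.80 × 2.54 = 2.032 cm.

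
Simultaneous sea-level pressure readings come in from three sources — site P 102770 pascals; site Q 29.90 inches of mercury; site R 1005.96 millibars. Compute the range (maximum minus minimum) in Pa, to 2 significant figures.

2200 Pa

site Q: 29.90 inHg = 101253.03 Pa.
site R: 1005.96 mb = 100596.00 Pa.
Spread: 102770.00 − 100596.00 = 2200 Pa.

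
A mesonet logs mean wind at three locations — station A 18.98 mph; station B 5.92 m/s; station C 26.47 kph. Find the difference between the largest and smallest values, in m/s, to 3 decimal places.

2.565 m/s

station A: 18.98 mph = 8.48482 m/s.
station C: 26.47 km/h = 7.35278 m/s.
Spread: 8.48482 − 5.92000 = 2.565 m/s.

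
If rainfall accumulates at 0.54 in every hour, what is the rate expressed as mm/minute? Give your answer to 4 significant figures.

0.2286 mm/minute

0.54 in/hour × 25.4 mm/in × 0.0166667 hour/minute = 0.2286 mm/minute.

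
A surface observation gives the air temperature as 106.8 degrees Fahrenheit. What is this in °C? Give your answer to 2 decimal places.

°C = (°F − 32) × 5/9 = (106.8 − 32) / 1.8 = 41.56 °C.

41.56 °C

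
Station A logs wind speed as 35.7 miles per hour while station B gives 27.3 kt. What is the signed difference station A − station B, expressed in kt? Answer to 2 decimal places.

station A: 35.7 mph = 31.0225 kt.
Difference: 31.0225 − 27.3000 = 3.72 kt.

3.72 kt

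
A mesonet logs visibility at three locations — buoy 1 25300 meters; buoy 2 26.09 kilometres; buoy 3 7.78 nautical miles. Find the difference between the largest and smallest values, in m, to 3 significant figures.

buoy 2: 26.09 km = 26090.00 m.
buoy 3: 7.78 nmi = 14408.56 m.
Spread: 26090.00 − 14408.56 = 11700 m.

11700 m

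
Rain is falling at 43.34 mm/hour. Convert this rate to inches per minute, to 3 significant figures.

43.34 mm/hour × 0.0393701 in/mm × 0.0166667 hour/minute = 0.0284 in/minute.

0.0284 in/minute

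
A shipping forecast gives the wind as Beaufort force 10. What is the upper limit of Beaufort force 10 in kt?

55 kt

Beaufort 10 (storm) spans 48–55 knots.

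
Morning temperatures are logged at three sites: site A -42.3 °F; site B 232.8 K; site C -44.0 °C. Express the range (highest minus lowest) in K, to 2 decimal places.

site A: -42.3 °F = -41.278 °C.
site B: 232.8 K = -40.350 °C.
Spread: (-40.350) − (-44.000) = 3.650 °C.

3.65 K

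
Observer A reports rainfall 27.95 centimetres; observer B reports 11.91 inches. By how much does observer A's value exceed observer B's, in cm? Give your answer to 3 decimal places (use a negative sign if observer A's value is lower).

-2.301 cm

observer B: 11.91 in = 30.25140 cm.
Difference: 27.95000 − 30.25140 = -2.301 cm.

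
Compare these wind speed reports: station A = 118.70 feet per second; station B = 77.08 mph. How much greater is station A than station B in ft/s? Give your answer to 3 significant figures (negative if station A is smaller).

station B: 77.08 mph = 113.0507 ft/s.
Difference: 118.7000 − 113.0507 = 5.65 ft/s.

5.65 ft/s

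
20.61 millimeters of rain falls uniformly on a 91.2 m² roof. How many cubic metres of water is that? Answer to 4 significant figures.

1 mm over 1 m² is 1 L, so volume = 20.61 × 91.2 = 1879.632 L = 1.880 m³.

1.880 cubic metres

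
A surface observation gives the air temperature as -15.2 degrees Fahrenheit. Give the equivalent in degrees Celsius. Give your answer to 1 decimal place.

°C = (°F − 32) × 5/9 = (-15.2 − 32) / 1.8 = -26.2 °C.

-26.2 °C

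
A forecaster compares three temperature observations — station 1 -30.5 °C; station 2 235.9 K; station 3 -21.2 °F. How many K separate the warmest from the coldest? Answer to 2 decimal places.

7.69 K

station 2: 235.9 K = -37.250 °C.
station 3: -21.2 °F = -29.556 °C.
Spread: (-29.556) − (-37.250) = 7.694 °C.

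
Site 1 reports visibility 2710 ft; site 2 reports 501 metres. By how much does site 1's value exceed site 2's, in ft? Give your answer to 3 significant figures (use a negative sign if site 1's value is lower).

site 2: 501 m = 1643.70 ft.
Difference: 2710.00 − 1643.70 = 1070 ft.

1070 ft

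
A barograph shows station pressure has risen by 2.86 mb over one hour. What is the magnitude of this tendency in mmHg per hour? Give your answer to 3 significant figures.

2.15 mmHg per hour

2.86 mb / 1 h × 0.750062 mmHg/mb = 2.15 mmHg/h.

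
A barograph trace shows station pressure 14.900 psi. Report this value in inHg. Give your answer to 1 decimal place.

30.3 inHg

1 psi = 2.03602 inHg, so 14.900 × 2.03602 = 30.3 inHg.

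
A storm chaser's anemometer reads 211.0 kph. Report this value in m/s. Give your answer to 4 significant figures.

1 km/h = 0.277778 m/s, so 211.0 × 0.277778 = 58.61 m/s.

58.61 m/s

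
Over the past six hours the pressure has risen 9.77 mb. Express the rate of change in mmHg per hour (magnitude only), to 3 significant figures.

1.22 mmHg per hour

9.77 mb / 6 h × 0.750062 mmHg/mb = 1.22 mmHg/h.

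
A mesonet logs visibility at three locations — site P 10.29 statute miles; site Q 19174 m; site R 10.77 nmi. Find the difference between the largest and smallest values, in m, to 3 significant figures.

site P: 10.29 SM = 16560.15 m.
site R: 10.77 nmi = 19946.04 m.
Spread: 19946.04 − 16560.15 = 3390 m.

3390 m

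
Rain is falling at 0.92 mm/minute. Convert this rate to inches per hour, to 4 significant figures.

2.173 in/hour

0.92 mm/minute × 0.0393701 in/mm × 60 minute/hour = 2.173 in/hour.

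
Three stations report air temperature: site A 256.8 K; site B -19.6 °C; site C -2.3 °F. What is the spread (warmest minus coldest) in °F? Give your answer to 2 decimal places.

site A: 256.8 K = -16.350 °C.
site C: -2.3 °F = -19.056 °C.
Spread: (-16.350) − (-19.600) = 3.250 °C = 5.85 °F.

5.85 °F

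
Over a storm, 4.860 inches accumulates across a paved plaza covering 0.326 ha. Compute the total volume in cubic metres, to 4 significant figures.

Depth: 4.860 in × 25.4 = 123.444 mm.
Area: 0.326 ha = 3260 m².
1 mm over 1 m² is 1 L, so volume = 123.444 × 3260 = 402427.44 L = 402.4 m³.

402.4 cubic metres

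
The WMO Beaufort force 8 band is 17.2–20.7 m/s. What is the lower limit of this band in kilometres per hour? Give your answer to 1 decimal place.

17.2–20.7 m/s × 3.6 = 61.9–74.5 km/h.

61.9 km/h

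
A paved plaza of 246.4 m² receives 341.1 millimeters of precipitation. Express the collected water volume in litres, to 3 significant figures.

1 mm over 1 m² is 1 L, so volume = 341.1 × 246.4 = 84047.04 L ≈ 84000 L.

84000 litres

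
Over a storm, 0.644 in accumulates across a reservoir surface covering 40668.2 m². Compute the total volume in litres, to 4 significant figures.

Depth: 0.644 in × 25.4 = 16.3576 mm.
1 mm over 1 m² is 1 L, so volume = 16.3576 × 40668.2 = 665234.15 L ≈ 665200 L.

665200 litres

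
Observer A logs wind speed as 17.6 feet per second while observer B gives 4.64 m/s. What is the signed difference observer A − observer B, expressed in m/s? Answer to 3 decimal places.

0.724 m/s

observer A: 17.6 ft/s = 5.36448 m/s.
Difference: 5.36448 − 4.64000 = 0.724 m/s.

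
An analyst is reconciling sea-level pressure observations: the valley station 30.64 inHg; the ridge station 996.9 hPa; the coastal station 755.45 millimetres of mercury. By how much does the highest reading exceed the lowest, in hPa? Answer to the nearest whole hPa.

the valley station: 30.64 inHg = 1037.59 hPa.
the coastal station: 755.45 mmHg = 1007.18 hPa.
Spread: 1037.59 − 996.90 = 41 hPa.

41 hPa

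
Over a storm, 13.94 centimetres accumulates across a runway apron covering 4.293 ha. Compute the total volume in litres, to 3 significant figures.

Depth: 13.94 cm × 10 = 139.4 mm.
Area: 4.293 ha = 42930 m².
1 mm over 1 m² is 1 L, so volume = 139.4 × 42930 = 5984442 L ≈ 5980000 L.

5980000 litres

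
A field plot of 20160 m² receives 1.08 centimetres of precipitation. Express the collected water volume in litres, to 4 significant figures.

217700 litres

Depth: 1.08 cm × 10 = 10.8 mm.
1 mm over 1 m² is 1 L, so volume = 10.8 × 20160 = 217728 L ≈ 217700 L.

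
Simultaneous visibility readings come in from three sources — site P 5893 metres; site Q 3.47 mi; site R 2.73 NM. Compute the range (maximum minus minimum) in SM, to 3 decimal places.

0.520 SM

site P: 5893 m = 3.66174 SM.
site R: 2.73 nmi = 3.14163 SM.
Spread: 3.66174 − 3.14163 = 0.520 SM.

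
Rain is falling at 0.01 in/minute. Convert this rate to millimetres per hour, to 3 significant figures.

0.01 in/minute × 25.4 mm/in × 60 minute/hour = 15.2 mm/hour.

15.2 mm/hour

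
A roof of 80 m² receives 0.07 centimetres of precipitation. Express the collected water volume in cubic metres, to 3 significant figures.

Depth: 0.07 cm × 10 = 0.7 mm.
1 mm over 1 m² is 1 L, so volume = 0.7 × 80 = 56 L = 0.0560 m³.

0.0560 cubic metres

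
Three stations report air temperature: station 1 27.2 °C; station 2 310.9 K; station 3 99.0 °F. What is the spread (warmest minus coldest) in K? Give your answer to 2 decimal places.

10.55 K

station 2: 310.9 K = 37.750 °C.
station 3: 99.0 °F = 37.222 °C.
Spread: 37.750 − 27.200 = 10.550 °C.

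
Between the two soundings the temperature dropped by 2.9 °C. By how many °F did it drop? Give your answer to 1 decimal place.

5.2 °F

For a temperature change the 32° offset cancels: Δ°F = 2.9 × 1.8 = 5.2 °F.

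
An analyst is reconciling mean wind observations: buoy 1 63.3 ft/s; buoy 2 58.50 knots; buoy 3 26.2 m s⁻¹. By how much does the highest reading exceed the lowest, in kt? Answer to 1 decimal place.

buoy 1: 63.3 ft/s = 37.504 kt.
buoy 3: 26.2 m/s = 50.929 kt.
Spread: 58.500 − 37.504 = 21.0 kt.

21.0 kt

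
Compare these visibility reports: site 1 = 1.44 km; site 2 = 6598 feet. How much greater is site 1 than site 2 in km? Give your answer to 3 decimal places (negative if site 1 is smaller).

site 2: 6598 ft = 2.01107 km.
Difference: 1.44000 − 2.01107 = -0.571 km.

-0.571 km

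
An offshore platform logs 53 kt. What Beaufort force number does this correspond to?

Beaufort force 10

53 kt lies in the Beaufort 10 band (storm, 48–55 kt).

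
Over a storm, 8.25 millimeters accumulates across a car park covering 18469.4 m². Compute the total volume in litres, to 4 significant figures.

1 mm over 1 m² is 1 L, so volume = 8.25 × 18469.4 = 152372.55 L ≈ 152400 L.

152400 litres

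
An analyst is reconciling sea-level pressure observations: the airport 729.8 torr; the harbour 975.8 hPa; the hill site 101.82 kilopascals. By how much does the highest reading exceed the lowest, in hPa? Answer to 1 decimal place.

45.2 hPa

the airport: 729.8 mmHg = 972.987 hPa.
the hill site: 101.82 kPa = 1018.200 hPa.
Spread: 1018.200 − 972.987 = 45.2 hPa.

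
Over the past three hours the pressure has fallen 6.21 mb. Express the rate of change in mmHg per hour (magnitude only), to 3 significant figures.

6.21 mb / 3 h × 0.750062 mmHg/mb = 1.55 mmHg/h.

1.55 mmHg per hour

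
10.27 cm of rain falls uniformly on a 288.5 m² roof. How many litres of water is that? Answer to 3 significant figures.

Depth: 10.27 cm × 10 = 102.7 mm.
1 mm over 1 m² is 1 L, so volume = 102.7 × 288.5 = 29628.95 L ≈ 29600 L.

29600 litres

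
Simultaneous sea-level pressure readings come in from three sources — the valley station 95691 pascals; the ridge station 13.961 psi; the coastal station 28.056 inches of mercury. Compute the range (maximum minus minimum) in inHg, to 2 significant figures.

0.37 inHg

the valley station: 95691 Pa = 28.2575 inHg.
the ridge station: 13.961 psi = 28.4249 inHg.
Spread: 28.4249 − 28.0560 = 0.37 inHg.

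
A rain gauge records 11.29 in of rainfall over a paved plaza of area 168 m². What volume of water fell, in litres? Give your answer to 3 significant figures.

Depth: 11.29 in × 25.4 = 286.766 mm.
1 mm over 1 m² is 1 L, so volume = 286.766 × 168 = 48176.688 L ≈ 48200 L.

48200 litres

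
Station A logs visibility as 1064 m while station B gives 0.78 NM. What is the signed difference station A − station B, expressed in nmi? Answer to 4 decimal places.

station A: 1064 m = 0.574514 nmi.
Difference: 0.574514 − 0.780000 = -0.2055 nmi.

-0.2055 nmi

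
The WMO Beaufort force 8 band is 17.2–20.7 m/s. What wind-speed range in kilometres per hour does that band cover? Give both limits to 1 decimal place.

61.9 to 74.5 km/h

17.2–20.7 m/s × 3.6 = 61.9–74.5 km/h.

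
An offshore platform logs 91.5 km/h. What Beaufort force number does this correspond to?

Beaufort force 10

91.5 km/h = 25.4 m/s, which is Beaufort 10 (storm, 24.5–28.4 m/s).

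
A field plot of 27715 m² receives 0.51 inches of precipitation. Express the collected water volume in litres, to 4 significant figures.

Depth: 0.51 in × 25.4 = 12.954 mm.
1 mm over 1 m² is 1 L, so volume = 12.954 × 27715 = 359020.11 L ≈ 359000 L.

359000 litres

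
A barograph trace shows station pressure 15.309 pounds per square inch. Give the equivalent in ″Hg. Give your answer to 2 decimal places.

31.17 inHg

1 psi = 2.03602 inHg, so 15.309 × 2.03602 = 31.17 inHg.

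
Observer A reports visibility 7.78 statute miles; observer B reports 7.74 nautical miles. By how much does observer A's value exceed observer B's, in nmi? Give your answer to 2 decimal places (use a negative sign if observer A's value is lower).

observer A: 7.78 SM = 6.7606 nmi.
Difference: 6.7606 − 7.7400 = -0.98 nmi.

-0.98 nmi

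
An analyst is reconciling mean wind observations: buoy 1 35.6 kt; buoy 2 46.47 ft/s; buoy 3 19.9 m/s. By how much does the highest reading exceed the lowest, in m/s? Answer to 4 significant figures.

5.736 m/s

buoy 1: 35.6 kt = 18.31422 m/s.
buoy 2: 46.47 ft/s = 14.16406 m/s.
Spread: 19.90000 − 14.16406 = 5.736 m/s.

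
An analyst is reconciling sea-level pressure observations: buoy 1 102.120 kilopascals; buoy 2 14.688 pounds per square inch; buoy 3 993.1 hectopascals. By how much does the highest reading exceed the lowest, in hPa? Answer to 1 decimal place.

28.1 hPa

buoy 1: 102.120 kPa = 1021.200 hPa.
buoy 2: 14.688 psi = 1012.702 hPa.
Spread: 1021.200 − 993.100 = 28.1 hPa.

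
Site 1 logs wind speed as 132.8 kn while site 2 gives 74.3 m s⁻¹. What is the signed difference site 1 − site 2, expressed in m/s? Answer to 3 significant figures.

site 1: 132.8 kt = 68.3182 m/s.
Difference: 68.3182 − 74.3000 = -5.98 m/s.

-5.98 m/s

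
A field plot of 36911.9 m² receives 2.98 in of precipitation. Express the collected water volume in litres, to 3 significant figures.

Depth: 2.98 in × 25.4 = 75.692 mm.
1 mm over 1 m² is 1 L, so volume = 75.692 × 36911.9 = 2793935.5 L ≈ 2790000 L.

2790000 litres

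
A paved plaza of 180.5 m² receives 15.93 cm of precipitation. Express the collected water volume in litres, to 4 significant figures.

Depth: 15.93 cm × 10 = 159.3 mm.
1 mm over 1 m² is 1 L, so volume = 159.3 × 180.5 = 28753.65 L ≈ 28750 L.

28750 litres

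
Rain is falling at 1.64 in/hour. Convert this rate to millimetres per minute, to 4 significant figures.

0.6943 mm/minute

1.64 in/hour × 25.4 mm/in × 0.0166667 hour/minute = 0.6943 mm/minute.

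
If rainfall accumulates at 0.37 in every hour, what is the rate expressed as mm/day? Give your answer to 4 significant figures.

225.6 mm/day

0.37 in/hour × 25.4 mm/in × 24 hour/day = 225.6 mm/day.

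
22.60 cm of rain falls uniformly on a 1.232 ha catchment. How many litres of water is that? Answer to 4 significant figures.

Depth: 22.60 cm × 10 = 226 mm.
Area: 1.232 ha = 12320 m².
1 mm over 1 m² is 1 L, so volume = 226 × 12320 = 2784320 L ≈ 2784000 L.

2784000 litres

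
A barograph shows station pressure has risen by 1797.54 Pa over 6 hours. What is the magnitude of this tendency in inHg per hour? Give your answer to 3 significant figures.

0.0885 inHg per hour

1797.54 Pa / 6 h × 0.0002953 inHg/Pa = 0.0885 inHg/h.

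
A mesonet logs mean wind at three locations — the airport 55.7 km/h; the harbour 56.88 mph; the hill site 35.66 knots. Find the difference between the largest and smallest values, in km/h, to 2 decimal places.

the harbour: 56.88 mph = 91.5395 km/h.
the hill site: 35.66 kt = 66.0423 km/h.
Spread: 91.5395 − 55.7000 = 35.84 km/h.

35.84 km/h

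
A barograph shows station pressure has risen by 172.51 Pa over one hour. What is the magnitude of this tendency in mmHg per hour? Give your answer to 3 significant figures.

172.51 Pa / 1 h × 0.00750062 mmHg/Pa = 1.29 mmHg/h.

1.29 mmHg per hour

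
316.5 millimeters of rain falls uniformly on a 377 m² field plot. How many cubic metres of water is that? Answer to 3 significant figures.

119 cubic metres

1 mm over 1 m² is 1 L, so volume = 316.5 × 377 = 119320.5 L = 119 m³.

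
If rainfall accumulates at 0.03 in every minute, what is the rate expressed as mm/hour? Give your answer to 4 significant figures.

0.03 in/minute × 25.4 mm/in × 60 minute/hour = 45.72 mm/hour.

45.72 mm/hour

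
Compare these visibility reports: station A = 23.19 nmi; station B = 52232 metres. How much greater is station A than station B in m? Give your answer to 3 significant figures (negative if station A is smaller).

station A: 23.19 nmi = 42947.88 m.
Difference: 42947.88 − 52232.00 = -9280 m.

-9280 m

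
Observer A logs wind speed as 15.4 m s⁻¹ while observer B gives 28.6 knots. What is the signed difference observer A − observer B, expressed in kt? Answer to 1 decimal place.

observer A: 15.4 m/s = 29.935 kt.
Difference: 29.935 − 28.600 = 1.3 kt.

1.3 kt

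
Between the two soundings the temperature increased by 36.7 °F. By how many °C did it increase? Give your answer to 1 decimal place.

20.4 °C

Converting a difference, only the 9/5 scale factor applies: Δ°C = 36.7 × 0.5556 = 20.4 °C.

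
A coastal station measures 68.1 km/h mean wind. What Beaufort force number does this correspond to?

68.1 km/h = 18.9 m/s, which is Beaufort 8 (gale, 17.2–20.7 m/s).

Beaufort force 8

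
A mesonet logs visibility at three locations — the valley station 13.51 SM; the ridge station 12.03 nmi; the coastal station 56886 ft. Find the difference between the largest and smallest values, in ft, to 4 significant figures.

the valley station: 13.51 SM = 71332.80 ft.
the ridge station: 12.03 nmi = 73095.67 ft.
Spread: 73095.67 − 56886.00 = 16210 ft.

16210 ft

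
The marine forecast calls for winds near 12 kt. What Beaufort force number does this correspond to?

Beaufort force 4

12 kt lies in the Beaufort 4 band (moderate breeze, 11–16 kt).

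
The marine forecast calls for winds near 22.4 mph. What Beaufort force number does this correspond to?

22.4 mph = 10.0 m/s, which is Beaufort 5 (fresh breeze, 8.0–10.7 m/s).

Beaufort force 5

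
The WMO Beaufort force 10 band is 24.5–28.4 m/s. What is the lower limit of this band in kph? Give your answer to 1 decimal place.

24.5–28.4 m/s × 3.6 = 88.2–102.2 km/h.

88.2 km/h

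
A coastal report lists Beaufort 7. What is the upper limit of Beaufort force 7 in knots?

Beaufort 7 (near gale) spans 28–33 knots.

33 kt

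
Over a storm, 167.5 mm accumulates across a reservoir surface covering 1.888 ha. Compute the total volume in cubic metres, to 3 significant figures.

3160 cubic metres

Area: 1.888 ha = 18880 m².
1 mm over 1 m² is 1 L, so volume = 167.5 × 18880 = 3162400 L = 3160 m³.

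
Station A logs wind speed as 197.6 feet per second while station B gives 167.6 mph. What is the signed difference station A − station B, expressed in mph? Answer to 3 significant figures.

-32.9 mph

station A: 197.6 ft/s = 134.727 mph.
Difference: 134.727 − 167.600 = -32.9 mph.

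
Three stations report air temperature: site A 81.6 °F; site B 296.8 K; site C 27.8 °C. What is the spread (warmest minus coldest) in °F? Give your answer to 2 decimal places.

7.47 °F

site A: 81.6 °F = 27.556 °C.
site B: 296.8 K = 23.650 °C.
Spread: 27.800 − 23.650 = 4.150 °C = 7.47 °F.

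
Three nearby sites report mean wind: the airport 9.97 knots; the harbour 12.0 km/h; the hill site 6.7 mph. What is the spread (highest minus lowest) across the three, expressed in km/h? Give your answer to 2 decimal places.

the airport: 9.97 kt = 18.4644 km/h.
the hill site: 6.7 mph = 10.7826 km/h.
Spread: 18.4644 − 10.7826 = 7.68 km/h.

7.68 km/h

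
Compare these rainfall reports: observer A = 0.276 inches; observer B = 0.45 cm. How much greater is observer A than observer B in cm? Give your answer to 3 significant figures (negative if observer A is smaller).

observer A: 0.276 in = 0.70104 cm.
Difference: 0.70104 − 0.45000 = 0.251 cm.

0.251 cm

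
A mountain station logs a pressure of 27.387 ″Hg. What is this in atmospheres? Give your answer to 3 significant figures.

1 inHg = 0.0334211 atm, so 27.387 × 0.0334211 = 0.915 atm.

0.915 atm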